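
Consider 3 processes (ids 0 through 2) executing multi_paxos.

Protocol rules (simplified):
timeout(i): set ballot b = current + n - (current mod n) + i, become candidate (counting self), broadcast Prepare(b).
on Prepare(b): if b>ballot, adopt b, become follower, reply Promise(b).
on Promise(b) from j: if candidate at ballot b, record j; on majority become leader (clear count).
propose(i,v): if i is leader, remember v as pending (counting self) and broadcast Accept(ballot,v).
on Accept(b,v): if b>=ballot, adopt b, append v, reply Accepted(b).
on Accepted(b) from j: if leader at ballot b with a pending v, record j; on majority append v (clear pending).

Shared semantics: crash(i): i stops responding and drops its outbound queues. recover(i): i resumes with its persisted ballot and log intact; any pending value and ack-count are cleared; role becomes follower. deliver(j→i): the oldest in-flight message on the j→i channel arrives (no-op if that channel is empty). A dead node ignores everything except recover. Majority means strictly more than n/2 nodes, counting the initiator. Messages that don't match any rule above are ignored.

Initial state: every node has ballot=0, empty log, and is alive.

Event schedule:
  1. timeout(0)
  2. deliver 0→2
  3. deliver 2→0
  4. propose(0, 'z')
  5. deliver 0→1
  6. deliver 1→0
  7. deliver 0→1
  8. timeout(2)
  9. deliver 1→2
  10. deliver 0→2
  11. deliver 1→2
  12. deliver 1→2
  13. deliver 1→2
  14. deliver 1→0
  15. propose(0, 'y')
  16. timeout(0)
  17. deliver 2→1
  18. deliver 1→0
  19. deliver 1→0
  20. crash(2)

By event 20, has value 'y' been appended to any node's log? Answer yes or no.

no

1. timeout(0):  <0:cand b3 ->
2. deliver 0→2:  <2:foll b3 ->
3. deliver 2→0:  <0:lead b3 ->
4. propose(0,'z'):  nop
5. deliver 0→1:  <1:foll b3 ->
6. deliver 1→0:  nop
7. deliver 0→1:  <1:foll b3 z>
8. timeout(2):  <2:cand b8 ->
9. deliver 1→2:  nop
10. deliver 0→2:  nop
11. deliver 1→2:  nop
12. deliver 1→2:  nop
13. deliver 1→2:  nop
14. deliver 1→0:  <0:lead b3 z>
15. propose(0,'y'):  nop
16. timeout(0):  <0:cand b6 z>
17. deliver 2→1:  <1:foll b8 z>
18. deliver 1→0:  nop
19. deliver 1→0:  nop
20. crash(2):  <2:✗cand b8 ->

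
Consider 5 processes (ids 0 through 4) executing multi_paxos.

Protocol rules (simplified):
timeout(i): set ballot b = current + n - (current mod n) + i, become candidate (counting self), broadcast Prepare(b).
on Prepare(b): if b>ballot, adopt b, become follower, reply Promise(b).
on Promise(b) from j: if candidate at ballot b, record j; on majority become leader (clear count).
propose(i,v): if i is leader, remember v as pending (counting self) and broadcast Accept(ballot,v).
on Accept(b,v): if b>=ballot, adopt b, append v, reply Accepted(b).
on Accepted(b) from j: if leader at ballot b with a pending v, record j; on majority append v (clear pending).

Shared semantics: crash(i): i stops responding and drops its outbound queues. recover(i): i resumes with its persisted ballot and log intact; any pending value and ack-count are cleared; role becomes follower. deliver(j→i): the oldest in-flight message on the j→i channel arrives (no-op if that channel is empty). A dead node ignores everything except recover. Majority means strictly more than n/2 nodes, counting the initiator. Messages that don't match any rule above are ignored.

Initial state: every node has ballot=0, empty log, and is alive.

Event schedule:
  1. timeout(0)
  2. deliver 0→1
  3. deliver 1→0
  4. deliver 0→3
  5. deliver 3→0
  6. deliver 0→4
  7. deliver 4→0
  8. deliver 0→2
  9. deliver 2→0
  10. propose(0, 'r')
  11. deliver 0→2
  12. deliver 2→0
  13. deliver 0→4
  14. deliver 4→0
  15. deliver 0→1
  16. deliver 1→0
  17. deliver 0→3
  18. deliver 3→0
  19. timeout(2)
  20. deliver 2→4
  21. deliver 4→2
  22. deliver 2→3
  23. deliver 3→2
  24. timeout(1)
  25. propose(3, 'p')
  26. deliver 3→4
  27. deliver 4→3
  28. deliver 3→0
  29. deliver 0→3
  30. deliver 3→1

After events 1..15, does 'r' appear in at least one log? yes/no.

e1 timeout(0): 0[cand,b=5,-]
e2 deliver 0→1: 1[foll,b=5,-]
e3 deliver 1→0: ·
e4 deliver 0→3: 3[foll,b=5,-]
e5 deliver 3→0: 0[lead,b=5,-]
e6 deliver 0→4: 4[foll,b=5,-]
e7 deliver 4→0: ·
e8 deliver 0→2: 2[foll,b=5,-]
e9 deliver 2→0: ·
e10 propose(0,'r'): ·
e11 deliver 0→2: 2[foll,b=5,r]
e12 deliver 2→0: ·
e13 deliver 0→4: 4[foll,b=5,r]
e14 deliver 4→0: 0[lead,b=5,r]
e15 deliver 0→1: 1[foll,b=5,r]

yes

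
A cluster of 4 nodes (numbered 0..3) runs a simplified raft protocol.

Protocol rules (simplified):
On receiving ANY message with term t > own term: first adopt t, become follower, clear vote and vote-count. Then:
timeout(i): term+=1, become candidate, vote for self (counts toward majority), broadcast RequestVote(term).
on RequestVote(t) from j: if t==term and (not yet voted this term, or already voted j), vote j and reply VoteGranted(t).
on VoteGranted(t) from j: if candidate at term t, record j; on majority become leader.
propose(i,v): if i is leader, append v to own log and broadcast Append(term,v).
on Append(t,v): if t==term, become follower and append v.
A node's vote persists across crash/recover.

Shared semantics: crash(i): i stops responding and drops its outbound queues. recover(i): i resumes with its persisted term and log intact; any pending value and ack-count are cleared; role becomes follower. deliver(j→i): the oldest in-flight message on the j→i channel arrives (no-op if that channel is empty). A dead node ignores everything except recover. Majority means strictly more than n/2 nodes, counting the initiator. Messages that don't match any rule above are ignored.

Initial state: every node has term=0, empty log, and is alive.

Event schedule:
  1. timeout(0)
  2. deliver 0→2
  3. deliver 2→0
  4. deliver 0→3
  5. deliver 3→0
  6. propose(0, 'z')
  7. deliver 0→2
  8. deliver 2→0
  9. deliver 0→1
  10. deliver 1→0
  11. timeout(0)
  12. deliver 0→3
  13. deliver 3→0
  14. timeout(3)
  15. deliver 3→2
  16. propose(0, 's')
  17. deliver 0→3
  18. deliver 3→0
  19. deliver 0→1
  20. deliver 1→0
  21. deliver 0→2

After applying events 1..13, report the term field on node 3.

1. timeout(0):  <0:cand t1 ->
2. deliver 0→2:  <2:foll t1 ->
3. deliver 2→0:  nop
4. deliver 0→3:  <3:foll t1 ->
5. deliver 3→0:  <0:lead t1 ->
6. propose(0,'z'):  <0:lead t1 z>
7. deliver 0→2:  <2:foll t1 z>
8. deliver 2→0:  nop
9. deliver 0→1:  <1:foll t1 ->
10. deliver 1→0:  nop
11. timeout(0):  <0:cand t2 z>
12. deliver 0→3:  <3:foll t1 z>
13. deliver 3→0:  nop

1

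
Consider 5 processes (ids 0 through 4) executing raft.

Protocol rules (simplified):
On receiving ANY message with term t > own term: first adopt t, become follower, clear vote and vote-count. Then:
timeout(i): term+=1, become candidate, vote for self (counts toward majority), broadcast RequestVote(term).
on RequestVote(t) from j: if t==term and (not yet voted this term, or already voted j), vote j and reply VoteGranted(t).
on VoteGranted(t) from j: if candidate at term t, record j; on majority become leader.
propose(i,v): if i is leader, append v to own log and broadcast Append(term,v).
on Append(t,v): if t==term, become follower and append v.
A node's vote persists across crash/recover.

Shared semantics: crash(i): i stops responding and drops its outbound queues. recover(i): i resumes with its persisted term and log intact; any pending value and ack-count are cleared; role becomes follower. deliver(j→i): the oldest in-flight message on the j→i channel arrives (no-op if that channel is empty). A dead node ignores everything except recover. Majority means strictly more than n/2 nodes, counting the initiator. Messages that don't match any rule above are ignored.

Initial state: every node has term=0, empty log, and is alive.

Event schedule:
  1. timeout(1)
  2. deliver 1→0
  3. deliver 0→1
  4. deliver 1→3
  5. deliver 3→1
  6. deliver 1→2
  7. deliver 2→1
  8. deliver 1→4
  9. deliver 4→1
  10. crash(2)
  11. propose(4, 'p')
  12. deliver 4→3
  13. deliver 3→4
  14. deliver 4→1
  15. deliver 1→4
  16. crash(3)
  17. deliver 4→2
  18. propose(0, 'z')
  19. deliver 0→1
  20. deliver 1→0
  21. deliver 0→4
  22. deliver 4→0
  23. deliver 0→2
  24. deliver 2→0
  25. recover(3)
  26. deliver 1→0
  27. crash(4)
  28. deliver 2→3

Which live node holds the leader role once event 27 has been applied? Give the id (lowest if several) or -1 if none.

after 1 — timeout(1): n1:cand/t1/[-]
after 2 — deliver 1→0: n0:foll/t1/[-]
after 3 — deliver 0→1: ·
after 4 — deliver 1→3: n3:foll/t1/[-]
after 5 — deliver 3→1: n1:lead/t1/[-]
after 6 — deliver 1→2: n2:foll/t1/[-]
after 7 — deliver 2→1: ·
after 8 — deliver 1→4: n4:foll/t1/[-]
after 9 — deliver 4→1: ·
after 10 — crash(2): n2:✗foll/t1/[-]
after 11 — propose(4,'p'): ·
after 12 — deliver 4→3: ·
after 13 — deliver 3→4: ·
after 14 — deliver 4→1: ·
after 15 — deliver 1→4: ·
after 16 — crash(3): n3:✗foll/t1/[-]
after 17 — deliver 4→2: ·
after 18 — propose(0,'z'): ·
after 19 — deliver 0→1: ·
after 20 — deliver 1→0: ·
after 21 — deliver 0→4: ·
after 22 — deliver 4→0: ·
after 23 — deliver 0→2: ·
after 24 — deliver 2→0: ·
after 25 — recover(3): n3:foll/t1/[-]
after 26 — deliver 1→0: ·
after 27 — crash(4): n4:✗foll/t1/[-]

1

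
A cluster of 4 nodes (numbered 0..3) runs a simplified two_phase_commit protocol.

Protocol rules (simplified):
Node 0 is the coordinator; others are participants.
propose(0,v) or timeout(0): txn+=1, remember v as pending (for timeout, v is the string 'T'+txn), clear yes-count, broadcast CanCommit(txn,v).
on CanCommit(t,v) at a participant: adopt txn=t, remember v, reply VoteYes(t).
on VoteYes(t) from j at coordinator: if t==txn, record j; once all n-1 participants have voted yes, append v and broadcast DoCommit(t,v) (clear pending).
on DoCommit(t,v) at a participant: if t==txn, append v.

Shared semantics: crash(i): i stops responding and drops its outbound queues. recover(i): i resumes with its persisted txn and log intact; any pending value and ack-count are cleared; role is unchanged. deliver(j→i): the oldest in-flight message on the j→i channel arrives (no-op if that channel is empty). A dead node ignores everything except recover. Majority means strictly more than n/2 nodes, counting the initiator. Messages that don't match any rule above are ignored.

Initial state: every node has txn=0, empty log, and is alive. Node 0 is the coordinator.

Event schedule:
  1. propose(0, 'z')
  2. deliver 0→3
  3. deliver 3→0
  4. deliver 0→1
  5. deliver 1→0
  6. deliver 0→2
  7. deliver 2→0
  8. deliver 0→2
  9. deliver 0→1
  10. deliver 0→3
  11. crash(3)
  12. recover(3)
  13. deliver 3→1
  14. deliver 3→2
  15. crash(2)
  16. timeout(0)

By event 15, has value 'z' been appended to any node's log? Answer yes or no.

[1] propose(0,'z') → N0(coor t1 [-])
[2] deliver 0→3 → N3(part t1 [-])
[3] deliver 3→0 → ∅
[4] deliver 0→1 → N1(part t1 [-])
[5] deliver 1→0 → ∅
[6] deliver 0→2 → N2(part t1 [-])
[7] deliver 2→0 → N0(coor t1 [z])
[8] deliver 0→2 → N2(part t1 [z])
[9] deliver 0→1 → N1(part t1 [z])
[10] deliver 0→3 → N3(part t1 [z])
[11] crash(3) → N3(✗part t1 [z])
[12] recover(3) → N3(part t1 [z])
[13] deliver 3→1 → ∅
[14] deliver 3→2 → ∅
[15] crash(2) → N2(✗part t1 [z])

yes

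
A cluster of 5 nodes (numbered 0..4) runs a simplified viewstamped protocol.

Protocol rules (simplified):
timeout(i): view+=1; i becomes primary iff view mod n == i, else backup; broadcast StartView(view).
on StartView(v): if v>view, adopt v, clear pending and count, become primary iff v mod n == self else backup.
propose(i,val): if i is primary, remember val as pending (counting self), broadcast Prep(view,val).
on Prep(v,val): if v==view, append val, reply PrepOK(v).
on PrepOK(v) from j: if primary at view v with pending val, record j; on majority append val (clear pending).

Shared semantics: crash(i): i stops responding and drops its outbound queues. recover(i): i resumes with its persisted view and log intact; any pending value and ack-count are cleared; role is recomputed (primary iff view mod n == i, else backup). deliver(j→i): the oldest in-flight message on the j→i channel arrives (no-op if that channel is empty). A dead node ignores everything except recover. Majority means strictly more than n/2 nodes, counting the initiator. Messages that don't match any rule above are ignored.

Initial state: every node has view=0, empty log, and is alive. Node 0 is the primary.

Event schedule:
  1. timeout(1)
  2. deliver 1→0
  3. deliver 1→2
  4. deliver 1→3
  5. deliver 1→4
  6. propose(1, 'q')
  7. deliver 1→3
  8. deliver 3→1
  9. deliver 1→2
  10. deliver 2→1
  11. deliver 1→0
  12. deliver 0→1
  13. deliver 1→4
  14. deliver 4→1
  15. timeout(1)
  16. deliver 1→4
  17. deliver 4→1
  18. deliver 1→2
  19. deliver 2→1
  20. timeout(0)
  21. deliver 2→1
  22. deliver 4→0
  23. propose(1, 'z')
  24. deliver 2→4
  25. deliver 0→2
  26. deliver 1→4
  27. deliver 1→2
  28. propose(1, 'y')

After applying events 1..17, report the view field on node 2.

1

[1] timeout(1) → N1(prim v1 [-])
[2] deliver 1→0 → N0(back v1 [-])
[3] deliver 1→2 → N2(back v1 [-])
[4] deliver 1→3 → N3(back v1 [-])
[5] deliver 1→4 → N4(back v1 [-])
[6] propose(1,'q') → ∅
[7] deliver 1→3 → N3(back v1 [q])
[8] deliver 3→1 → ∅
[9] deliver 1→2 → N2(back v1 [q])
[10] deliver 2→1 → N1(prim v1 [q])
[11] deliver 1→0 → N0(back v1 [q])
[12] deliver 0→1 → ∅
[13] deliver 1→4 → N4(back v1 [q])
[14] deliver 4→1 → ∅
[15] timeout(1) → N1(back v2 [q])
[16] deliver 1→4 → N4(back v2 [q])
[17] deliver 4→1 → ∅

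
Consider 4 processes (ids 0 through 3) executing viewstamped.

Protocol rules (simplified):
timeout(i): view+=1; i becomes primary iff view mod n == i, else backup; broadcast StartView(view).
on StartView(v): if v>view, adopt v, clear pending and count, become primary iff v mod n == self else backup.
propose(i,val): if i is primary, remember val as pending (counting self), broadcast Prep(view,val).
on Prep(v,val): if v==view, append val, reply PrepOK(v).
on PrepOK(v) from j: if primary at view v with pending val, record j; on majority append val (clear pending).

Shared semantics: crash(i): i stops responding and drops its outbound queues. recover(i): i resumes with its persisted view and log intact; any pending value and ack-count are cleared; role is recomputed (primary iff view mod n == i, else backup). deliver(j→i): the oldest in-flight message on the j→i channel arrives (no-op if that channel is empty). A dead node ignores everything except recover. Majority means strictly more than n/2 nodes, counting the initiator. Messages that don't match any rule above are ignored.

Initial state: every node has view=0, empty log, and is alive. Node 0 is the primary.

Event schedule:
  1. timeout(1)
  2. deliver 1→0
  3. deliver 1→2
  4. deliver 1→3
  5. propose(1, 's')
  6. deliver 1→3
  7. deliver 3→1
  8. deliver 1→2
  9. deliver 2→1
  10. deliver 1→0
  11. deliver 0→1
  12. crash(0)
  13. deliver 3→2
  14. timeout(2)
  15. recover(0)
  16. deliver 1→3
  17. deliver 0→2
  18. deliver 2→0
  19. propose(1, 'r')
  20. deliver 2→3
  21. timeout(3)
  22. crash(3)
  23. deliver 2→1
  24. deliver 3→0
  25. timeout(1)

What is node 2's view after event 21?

after 1 — timeout(1): n1:prim/v1/[-]
after 2 — deliver 1→0: n0:back/v1/[-]
after 3 — deliver 1→2: n2:back/v1/[-]
after 4 — deliver 1→3: n3:back/v1/[-]
after 5 — propose(1,'s'): ·
after 6 — deliver 1→3: n3:back/v1/[s]
after 7 — deliver 3→1: ·
after 8 — deliver 1→2: n2:back/v1/[s]
after 9 — deliver 2→1: n1:prim/v1/[s]
after 10 — deliver 1→0: n0:back/v1/[s]
after 11 — deliver 0→1: ·
after 12 — crash(0): n0:✗back/v1/[s]
after 13 — deliver 3→2: ·
after 14 — timeout(2): n2:prim/v2/[s]
after 15 — recover(0): n0:back/v1/[s]
after 16 — deliver 1→3: ·
after 17 — deliver 0→2: ·
after 18 — deliver 2→0: n0:back/v2/[s]
after 19 — propose(1,'r'): ·
after 20 — deliver 2→3: n3:back/v2/[s]
after 21 — timeout(3): n3:prim/v3/[s]

2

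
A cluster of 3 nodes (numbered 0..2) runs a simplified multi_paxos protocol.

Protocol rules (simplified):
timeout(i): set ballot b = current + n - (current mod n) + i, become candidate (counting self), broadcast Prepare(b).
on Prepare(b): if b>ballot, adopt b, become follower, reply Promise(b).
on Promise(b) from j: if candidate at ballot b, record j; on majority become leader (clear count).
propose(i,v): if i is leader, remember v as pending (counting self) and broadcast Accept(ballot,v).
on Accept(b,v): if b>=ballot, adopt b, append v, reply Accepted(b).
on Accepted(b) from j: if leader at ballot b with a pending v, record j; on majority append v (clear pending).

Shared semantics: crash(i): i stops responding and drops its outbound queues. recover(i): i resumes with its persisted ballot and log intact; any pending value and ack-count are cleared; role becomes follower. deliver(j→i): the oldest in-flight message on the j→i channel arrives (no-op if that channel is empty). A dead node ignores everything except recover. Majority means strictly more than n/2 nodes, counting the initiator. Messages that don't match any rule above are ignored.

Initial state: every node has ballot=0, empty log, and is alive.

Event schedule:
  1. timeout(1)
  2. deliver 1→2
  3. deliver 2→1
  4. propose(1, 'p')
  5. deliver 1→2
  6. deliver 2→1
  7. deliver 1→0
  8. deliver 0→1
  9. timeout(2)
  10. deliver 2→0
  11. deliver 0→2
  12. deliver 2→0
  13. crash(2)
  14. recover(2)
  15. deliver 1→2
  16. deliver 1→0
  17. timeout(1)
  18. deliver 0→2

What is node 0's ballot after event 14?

8

e1 timeout(1): 1[cand,b=4,-]
e2 deliver 1→2: 2[foll,b=4,-]
e3 deliver 2→1: 1[lead,b=4,-]
e4 propose(1,'p'): ·
e5 deliver 1→2: 2[foll,b=4,p]
e6 deliver 2→1: 1[lead,b=4,p]
e7 deliver 1→0: 0[foll,b=4,-]
e8 deliver 0→1: ·
e9 timeout(2): 2[cand,b=8,p]
e10 deliver 2→0: 0[foll,b=8,-]
e11 deliver 0→2: 2[lead,b=8,p]
e12 deliver 2→0: ·
e13 crash(2): 2[✗lead,b=8,p]
e14 recover(2): 2[foll,b=8,p]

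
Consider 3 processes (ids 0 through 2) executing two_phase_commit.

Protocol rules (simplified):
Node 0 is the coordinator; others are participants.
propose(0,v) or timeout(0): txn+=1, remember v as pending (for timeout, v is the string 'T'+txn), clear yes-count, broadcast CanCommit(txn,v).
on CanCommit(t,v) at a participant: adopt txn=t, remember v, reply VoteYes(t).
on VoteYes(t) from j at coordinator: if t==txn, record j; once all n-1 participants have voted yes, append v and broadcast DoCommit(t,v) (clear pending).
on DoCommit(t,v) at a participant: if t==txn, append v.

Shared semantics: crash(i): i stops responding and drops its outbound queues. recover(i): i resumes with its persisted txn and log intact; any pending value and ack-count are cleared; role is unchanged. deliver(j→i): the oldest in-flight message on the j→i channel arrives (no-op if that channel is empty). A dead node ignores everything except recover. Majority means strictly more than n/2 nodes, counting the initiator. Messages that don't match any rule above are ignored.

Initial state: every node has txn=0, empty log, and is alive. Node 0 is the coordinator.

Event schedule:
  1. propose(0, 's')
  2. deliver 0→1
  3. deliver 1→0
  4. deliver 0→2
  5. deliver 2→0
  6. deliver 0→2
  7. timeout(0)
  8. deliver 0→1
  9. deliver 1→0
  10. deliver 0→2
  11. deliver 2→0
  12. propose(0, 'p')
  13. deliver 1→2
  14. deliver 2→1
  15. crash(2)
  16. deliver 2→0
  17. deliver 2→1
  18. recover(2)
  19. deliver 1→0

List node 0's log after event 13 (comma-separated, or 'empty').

1. propose(0,'s'):  <0:coor t1 ->
2. deliver 0→1:  <1:part t1 ->
3. deliver 1→0:  nop
4. deliver 0→2:  <2:part t1 ->
5. deliver 2→0:  <0:coor t1 s>
6. deliver 0→2:  <2:part t1 s>
7. timeout(0):  <0:coor t2 s>
8. deliver 0→1:  <1:part t1 s>
9. deliver 1→0:  nop
10. deliver 0→2:  <2:part t2 s>
11. deliver 2→0:  nop
12. propose(0,'p'):  <0:coor t3 s>
13. deliver 1→2:  nop

s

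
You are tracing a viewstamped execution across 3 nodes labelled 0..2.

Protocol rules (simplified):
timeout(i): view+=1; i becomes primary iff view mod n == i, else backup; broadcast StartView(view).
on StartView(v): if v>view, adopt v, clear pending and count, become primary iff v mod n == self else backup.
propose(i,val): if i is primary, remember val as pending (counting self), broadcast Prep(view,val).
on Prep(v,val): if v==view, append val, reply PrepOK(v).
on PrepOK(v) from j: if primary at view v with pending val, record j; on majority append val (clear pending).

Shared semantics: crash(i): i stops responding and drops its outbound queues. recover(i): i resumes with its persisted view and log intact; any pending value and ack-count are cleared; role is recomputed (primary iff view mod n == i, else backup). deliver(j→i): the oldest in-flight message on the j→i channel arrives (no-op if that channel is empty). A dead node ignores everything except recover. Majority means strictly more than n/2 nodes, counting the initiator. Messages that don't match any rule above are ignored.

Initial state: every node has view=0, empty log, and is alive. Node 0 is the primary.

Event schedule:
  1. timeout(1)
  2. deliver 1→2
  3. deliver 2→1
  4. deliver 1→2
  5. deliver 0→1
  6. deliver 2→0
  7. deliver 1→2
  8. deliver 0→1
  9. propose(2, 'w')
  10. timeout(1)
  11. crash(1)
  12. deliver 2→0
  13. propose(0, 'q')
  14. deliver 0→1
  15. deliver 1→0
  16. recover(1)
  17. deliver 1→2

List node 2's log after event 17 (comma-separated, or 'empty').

empty

step 1 timeout(1): 1={prim,v=1,log=-}
step 2 deliver 1→2: 2={back,v=1,log=-}
step 3 deliver 2→1: —
step 4 deliver 1→2: —
step 5 deliver 0→1: —
step 6 deliver 2→0: —
step 7 deliver 1→2: —
step 8 deliver 0→1: —
step 9 propose(2,'w'): —
step 10 timeout(1): 1={back,v=2,log=-}
step 11 crash(1): 1={✗back,v=2,log=-}
step 12 deliver 2→0: —
step 13 propose(0,'q'): —
step 14 deliver 0→1: —
step 15 deliver 1→0: —
step 16 recover(1): 1={back,v=2,log=-}
step 17 deliver 1→2: —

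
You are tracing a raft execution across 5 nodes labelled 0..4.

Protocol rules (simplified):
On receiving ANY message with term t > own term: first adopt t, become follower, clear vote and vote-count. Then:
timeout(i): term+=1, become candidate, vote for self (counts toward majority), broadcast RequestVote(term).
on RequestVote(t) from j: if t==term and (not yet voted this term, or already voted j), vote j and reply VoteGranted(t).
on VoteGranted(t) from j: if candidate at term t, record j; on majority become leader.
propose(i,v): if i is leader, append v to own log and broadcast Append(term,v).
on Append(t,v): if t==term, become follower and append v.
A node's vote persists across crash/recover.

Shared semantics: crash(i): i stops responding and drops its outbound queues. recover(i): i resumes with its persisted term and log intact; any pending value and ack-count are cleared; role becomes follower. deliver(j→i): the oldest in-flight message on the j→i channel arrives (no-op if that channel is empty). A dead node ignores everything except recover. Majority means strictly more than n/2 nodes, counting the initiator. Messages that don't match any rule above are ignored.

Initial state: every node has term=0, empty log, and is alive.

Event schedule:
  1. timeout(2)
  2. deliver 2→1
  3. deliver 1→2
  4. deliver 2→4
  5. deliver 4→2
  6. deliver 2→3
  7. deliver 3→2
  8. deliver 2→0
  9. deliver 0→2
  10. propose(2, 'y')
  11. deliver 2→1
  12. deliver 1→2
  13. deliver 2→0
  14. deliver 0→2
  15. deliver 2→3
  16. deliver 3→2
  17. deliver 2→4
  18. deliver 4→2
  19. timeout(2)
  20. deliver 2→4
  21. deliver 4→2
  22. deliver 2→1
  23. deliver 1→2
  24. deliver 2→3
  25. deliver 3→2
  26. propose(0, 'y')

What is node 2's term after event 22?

2

[1] timeout(2) → N2(cand t1 [-])
[2] deliver 2→1 → N1(foll t1 [-])
[3] deliver 1→2 → ∅
[4] deliver 2→4 → N4(foll t1 [-])
[5] deliver 4→2 → N2(lead t1 [-])
[6] deliver 2→3 → N3(foll t1 [-])
[7] deliver 3→2 → ∅
[8] deliver 2→0 → N0(foll t1 [-])
[9] deliver 0→2 → ∅
[10] propose(2,'y') → N2(lead t1 [y])
[11] deliver 2→1 → N1(foll t1 [y])
[12] deliver 1→2 → ∅
[13] deliver 2→0 → N0(foll t1 [y])
[14] deliver 0→2 → ∅
[15] deliver 2→3 → N3(foll t1 [y])
[16] deliver 3→2 → ∅
[17] deliver 2→4 → N4(foll t1 [y])
[18] deliver 4→2 → ∅
[19] timeout(2) → N2(cand t2 [y])
[20] deliver 2→4 → N4(foll t2 [y])
[21] deliver 4→2 → ∅
[22] deliver 2→1 → N1(foll t2 [y])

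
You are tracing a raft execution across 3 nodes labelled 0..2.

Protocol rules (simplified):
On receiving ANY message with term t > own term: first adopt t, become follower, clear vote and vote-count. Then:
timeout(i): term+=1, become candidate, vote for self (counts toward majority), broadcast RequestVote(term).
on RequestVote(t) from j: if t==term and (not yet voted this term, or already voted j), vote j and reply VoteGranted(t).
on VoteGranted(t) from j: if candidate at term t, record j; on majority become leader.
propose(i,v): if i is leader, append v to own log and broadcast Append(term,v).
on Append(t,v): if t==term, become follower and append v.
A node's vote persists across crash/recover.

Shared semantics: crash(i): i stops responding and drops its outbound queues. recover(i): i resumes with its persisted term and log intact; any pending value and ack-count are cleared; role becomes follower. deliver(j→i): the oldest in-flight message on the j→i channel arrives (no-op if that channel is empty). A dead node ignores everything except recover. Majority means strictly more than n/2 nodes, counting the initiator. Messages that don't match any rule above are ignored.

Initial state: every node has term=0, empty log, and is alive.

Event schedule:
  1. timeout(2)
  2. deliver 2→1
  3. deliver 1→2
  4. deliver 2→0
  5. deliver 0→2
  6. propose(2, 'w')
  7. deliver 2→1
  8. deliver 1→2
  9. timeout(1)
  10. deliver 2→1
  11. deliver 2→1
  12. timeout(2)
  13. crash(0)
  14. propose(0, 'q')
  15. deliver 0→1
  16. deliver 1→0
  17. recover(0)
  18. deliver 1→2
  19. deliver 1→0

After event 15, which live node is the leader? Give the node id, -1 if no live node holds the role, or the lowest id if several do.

e1 timeout(2): 2[cand,t=1,-]
e2 deliver 2→1: 1[foll,t=1,-]
e3 deliver 1→2: 2[lead,t=1,-]
e4 deliver 2→0: 0[foll,t=1,-]
e5 deliver 0→2: ·
e6 propose(2,'w'): 2[lead,t=1,w]
e7 deliver 2→1: 1[foll,t=1,w]
e8 deliver 1→2: ·
e9 timeout(1): 1[cand,t=2,w]
e10 deliver 2→1: ·
e11 deliver 2→1: ·
e12 timeout(2): 2[cand,t=2,w]
e13 crash(0): 0[✗foll,t=1,-]
e14 propose(0,'q'): ·
e15 deliver 0→1: ·

-1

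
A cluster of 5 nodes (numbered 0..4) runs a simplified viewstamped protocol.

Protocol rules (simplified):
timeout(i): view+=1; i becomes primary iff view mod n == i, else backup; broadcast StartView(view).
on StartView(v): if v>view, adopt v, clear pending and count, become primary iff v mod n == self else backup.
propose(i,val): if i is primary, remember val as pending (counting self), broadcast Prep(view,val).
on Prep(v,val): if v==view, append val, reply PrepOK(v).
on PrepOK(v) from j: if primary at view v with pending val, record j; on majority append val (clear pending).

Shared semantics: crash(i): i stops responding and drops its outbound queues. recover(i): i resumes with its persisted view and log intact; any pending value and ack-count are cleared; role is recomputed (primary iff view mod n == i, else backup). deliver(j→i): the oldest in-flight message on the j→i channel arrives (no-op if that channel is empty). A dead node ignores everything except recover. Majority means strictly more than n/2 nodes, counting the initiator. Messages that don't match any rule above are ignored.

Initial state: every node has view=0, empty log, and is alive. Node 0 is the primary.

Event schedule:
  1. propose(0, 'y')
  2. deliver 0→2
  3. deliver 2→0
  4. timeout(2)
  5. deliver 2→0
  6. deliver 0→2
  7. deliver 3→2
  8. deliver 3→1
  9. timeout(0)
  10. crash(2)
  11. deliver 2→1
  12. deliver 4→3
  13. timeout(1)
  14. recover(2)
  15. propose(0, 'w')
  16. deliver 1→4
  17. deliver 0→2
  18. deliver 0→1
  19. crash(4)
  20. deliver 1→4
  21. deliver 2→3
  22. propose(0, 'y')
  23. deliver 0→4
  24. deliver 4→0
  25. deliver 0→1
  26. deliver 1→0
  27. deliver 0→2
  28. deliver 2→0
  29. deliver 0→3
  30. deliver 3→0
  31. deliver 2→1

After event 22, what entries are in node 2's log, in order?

y

after 1 — propose(0,'y'): ·
after 2 — deliver 0→2: n2:back/v0/[y]
after 3 — deliver 2→0: ·
after 4 — timeout(2): n2:back/v1/[y]
after 5 — deliver 2→0: n0:back/v1/[-]
after 6 — deliver 0→2: ·
after 7 — deliver 3→2: ·
after 8 — deliver 3→1: ·
after 9 — timeout(0): n0:back/v2/[-]
after 10 — crash(2): n2:✗back/v1/[y]
after 11 — deliver 2→1: ·
after 12 — deliver 4→3: ·
after 13 — timeout(1): n1:prim/v1/[-]
after 14 — recover(2): n2:back/v1/[y]
after 15 — propose(0,'w'): ·
after 16 — deliver 1→4: n4:back/v1/[-]
after 17 — deliver 0→2: n2:prim/v2/[y]
after 18 — deliver 0→1: ·
after 19 — crash(4): n4:✗back/v1/[-]
after 20 — deliver 1→4: ·
after 21 — deliver 2→3: ·
after 22 — propose(0,'y'): ·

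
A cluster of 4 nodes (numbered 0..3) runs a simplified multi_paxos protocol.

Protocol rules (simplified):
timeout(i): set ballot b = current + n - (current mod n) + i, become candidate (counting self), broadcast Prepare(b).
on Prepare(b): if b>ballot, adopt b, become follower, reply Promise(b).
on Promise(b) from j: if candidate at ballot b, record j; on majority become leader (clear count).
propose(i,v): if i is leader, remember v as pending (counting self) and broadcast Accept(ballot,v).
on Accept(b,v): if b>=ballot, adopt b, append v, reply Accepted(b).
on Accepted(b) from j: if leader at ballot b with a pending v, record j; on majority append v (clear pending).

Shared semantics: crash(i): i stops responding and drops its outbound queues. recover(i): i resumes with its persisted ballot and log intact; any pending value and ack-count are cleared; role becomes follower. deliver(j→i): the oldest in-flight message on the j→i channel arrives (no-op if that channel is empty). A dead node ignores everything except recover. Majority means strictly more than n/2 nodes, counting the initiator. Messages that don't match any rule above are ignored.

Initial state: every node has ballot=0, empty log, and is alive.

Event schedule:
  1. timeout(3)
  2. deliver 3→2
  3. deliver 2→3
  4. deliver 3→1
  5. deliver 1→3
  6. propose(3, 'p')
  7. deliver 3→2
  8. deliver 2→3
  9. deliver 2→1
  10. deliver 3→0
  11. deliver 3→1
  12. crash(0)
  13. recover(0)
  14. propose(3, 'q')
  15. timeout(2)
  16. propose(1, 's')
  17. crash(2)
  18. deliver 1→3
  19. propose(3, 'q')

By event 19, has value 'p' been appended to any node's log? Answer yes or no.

[1] timeout(3) → N3(cand b7 [-])
[2] deliver 3→2 → N2(foll b7 [-])
[3] deliver 2→3 → ∅
[4] deliver 3→1 → N1(foll b7 [-])
[5] deliver 1→3 → N3(lead b7 [-])
[6] propose(3,'p') → ∅
[7] deliver 3→2 → N2(foll b7 [p])
[8] deliver 2→3 → ∅
[9] deliver 2→1 → ∅
[10] deliver 3→0 → N0(foll b7 [-])
[11] deliver 3→1 → N1(foll b7 [p])
[12] crash(0) → N0(✗foll b7 [-])
[13] recover(0) → N0(foll b7 [-])
[14] propose(3,'q') → ∅
[15] timeout(2) → N2(cand b10 [p])
[16] propose(1,'s') → ∅
[17] crash(2) → N2(✗cand b10 [p])
[18] deliver 1→3 → ∅
[19] propose(3,'q') → ∅

yes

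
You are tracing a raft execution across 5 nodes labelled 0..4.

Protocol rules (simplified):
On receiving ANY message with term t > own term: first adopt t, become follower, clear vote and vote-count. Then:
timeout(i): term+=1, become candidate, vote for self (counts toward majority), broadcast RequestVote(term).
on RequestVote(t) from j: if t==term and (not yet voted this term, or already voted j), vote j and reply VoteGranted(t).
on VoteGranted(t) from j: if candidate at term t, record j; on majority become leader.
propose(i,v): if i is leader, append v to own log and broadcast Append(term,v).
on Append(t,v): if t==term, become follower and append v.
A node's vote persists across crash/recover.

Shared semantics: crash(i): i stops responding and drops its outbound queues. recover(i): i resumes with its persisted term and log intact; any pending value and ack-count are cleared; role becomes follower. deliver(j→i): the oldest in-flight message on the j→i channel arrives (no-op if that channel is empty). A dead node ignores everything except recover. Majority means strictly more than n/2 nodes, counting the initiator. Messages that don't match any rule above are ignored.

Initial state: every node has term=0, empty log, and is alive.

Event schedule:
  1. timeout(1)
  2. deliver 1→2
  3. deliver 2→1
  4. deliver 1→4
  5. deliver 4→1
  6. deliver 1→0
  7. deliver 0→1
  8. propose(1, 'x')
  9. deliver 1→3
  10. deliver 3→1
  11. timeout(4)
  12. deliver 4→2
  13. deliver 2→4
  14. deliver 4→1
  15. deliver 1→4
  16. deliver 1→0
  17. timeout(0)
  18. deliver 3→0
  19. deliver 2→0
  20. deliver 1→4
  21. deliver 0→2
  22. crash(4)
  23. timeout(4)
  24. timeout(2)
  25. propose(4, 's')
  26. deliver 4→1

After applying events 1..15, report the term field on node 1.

step 1 timeout(1): 1={cand,t=1,log=-}
step 2 deliver 1→2: 2={foll,t=1,log=-}
step 3 deliver 2→1: —
step 4 deliver 1→4: 4={foll,t=1,log=-}
step 5 deliver 4→1: 1={lead,t=1,log=-}
step 6 deliver 1→0: 0={foll,t=1,log=-}
step 7 deliver 0→1: —
step 8 propose(1,'x'): 1={lead,t=1,log=x}
step 9 deliver 1→3: 3={foll,t=1,log=-}
step 10 deliver 3→1: —
step 11 timeout(4): 4={cand,t=2,log=-}
step 12 deliver 4→2: 2={foll,t=2,log=-}
step 13 deliver 2→4: —
step 14 deliver 4→1: 1={foll,t=2,log=x}
step 15 deliver 1→4: —

2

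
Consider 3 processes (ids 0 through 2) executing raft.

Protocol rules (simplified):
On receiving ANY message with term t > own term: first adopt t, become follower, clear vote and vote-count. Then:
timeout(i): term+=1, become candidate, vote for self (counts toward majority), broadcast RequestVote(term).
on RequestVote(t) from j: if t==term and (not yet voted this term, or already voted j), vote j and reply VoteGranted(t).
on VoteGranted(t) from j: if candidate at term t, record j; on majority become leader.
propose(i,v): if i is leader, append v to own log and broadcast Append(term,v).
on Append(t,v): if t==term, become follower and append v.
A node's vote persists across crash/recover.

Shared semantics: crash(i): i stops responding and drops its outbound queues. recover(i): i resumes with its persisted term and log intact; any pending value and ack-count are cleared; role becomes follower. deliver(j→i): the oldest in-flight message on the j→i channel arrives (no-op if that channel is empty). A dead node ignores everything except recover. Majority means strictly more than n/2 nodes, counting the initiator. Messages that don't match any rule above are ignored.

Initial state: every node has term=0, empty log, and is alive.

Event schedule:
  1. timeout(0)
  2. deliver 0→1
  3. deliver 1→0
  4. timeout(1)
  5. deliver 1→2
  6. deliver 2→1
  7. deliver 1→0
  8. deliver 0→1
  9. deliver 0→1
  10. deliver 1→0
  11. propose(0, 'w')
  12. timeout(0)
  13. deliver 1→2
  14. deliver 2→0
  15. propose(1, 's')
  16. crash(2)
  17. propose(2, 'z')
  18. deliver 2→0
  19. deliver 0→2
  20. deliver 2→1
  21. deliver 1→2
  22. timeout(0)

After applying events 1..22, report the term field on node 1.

1. timeout(0):  <0:cand t1 ->
2. deliver 0→1:  <1:foll t1 ->
3. deliver 1→0:  <0:lead t1 ->
4. timeout(1):  <1:cand t2 ->
5. deliver 1→2:  <2:foll t2 ->
6. deliver 2→1:  <1:lead t2 ->
7. deliver 1→0:  <0:foll t2 ->
8. deliver 0→1:  nop
9. deliver 0→1:  nop
10. deliver 1→0:  nop
11. propose(0,'w'):  nop
12. timeout(0):  <0:cand t3 ->
13. deliver 1→2:  nop
14. deliver 2→0:  nop
15. propose(1,'s'):  <1:lead t2 s>
16. crash(2):  <2:✗foll t2 ->
17. propose(2,'z'):  nop
18. deliver 2→0:  nop
19. deliver 0→2:  nop
20. deliver 2→1:  nop
21. deliver 1→2:  nop
22. timeout(0):  <0:cand t4 ->

2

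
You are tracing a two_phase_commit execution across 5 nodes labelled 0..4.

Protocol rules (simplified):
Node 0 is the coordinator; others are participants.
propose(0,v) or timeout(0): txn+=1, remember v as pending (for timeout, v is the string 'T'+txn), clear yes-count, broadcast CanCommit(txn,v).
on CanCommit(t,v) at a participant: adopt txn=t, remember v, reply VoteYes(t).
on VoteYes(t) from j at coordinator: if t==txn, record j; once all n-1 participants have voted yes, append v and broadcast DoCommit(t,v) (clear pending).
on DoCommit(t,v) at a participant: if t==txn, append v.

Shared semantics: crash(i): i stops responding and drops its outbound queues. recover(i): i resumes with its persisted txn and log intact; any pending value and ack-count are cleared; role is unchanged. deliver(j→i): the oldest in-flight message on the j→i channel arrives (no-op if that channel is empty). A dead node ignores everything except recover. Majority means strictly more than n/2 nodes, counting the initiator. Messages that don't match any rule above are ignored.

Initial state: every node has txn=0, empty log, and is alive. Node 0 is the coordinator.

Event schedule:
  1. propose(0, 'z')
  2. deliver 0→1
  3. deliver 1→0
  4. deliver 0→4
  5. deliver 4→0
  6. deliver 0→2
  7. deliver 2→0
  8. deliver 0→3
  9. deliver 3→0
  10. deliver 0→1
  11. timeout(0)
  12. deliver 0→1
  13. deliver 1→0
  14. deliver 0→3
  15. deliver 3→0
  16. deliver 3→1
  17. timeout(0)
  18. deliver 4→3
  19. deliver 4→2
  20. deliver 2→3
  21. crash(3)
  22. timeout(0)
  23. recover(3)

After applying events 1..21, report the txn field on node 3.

1

[1] propose(0,'z') → N0(coor t1 [-])
[2] deliver 0→1 → N1(part t1 [-])
[3] deliver 1→0 → ∅
[4] deliver 0→4 → N4(part t1 [-])
[5] deliver 4→0 → ∅
[6] deliver 0→2 → N2(part t1 [-])
[7] deliver 2→0 → ∅
[8] deliver 0→3 → N3(part t1 [-])
[9] deliver 3→0 → N0(coor t1 [z])
[10] deliver 0→1 → N1(part t1 [z])
[11] timeout(0) → N0(coor t2 [z])
[12] deliver 0→1 → N1(part t2 [z])
[13] deliver 1→0 → ∅
[14] deliver 0→3 → N3(part t1 [z])
[15] deliver 3→0 → ∅
[16] deliver 3→1 → ∅
[17] timeout(0) → N0(coor t3 [z])
[18] deliver 4→3 → ∅
[19] deliver 4→2 → ∅
[20] deliver 2→3 → ∅
[21] crash(3) → N3(✗part t1 [z])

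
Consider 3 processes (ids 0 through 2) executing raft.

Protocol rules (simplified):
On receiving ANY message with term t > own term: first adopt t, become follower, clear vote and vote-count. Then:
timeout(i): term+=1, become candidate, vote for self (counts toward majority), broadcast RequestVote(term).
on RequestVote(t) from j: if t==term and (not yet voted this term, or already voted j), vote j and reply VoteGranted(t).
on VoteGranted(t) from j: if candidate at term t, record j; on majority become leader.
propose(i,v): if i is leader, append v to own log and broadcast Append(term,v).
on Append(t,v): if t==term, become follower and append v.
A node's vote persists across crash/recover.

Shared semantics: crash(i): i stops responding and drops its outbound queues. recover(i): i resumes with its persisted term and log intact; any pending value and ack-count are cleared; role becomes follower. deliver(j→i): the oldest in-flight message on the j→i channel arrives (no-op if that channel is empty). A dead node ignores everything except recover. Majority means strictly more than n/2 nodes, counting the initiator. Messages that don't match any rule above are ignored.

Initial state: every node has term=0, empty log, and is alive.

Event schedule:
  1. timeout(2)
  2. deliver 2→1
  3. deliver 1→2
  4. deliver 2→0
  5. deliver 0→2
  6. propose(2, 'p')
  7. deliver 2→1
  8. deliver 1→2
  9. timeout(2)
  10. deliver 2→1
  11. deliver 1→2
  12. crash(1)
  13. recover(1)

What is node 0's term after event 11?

1

1. timeout(2):  <2:cand t1 ->
2. deliver 2→1:  <1:foll t1 ->
3. deliver 1→2:  <2:lead t1 ->
4. deliver 2→0:  <0:foll t1 ->
5. deliver 0→2:  nop
6. propose(2,'p'):  <2:lead t1 p>
7. deliver 2→1:  <1:foll t1 p>
8. deliver 1→2:  nop
9. timeout(2):  <2:cand t2 p>
10. deliver 2→1:  <1:foll t2 p>
11. deliver 1→2:  <2:lead t2 p>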